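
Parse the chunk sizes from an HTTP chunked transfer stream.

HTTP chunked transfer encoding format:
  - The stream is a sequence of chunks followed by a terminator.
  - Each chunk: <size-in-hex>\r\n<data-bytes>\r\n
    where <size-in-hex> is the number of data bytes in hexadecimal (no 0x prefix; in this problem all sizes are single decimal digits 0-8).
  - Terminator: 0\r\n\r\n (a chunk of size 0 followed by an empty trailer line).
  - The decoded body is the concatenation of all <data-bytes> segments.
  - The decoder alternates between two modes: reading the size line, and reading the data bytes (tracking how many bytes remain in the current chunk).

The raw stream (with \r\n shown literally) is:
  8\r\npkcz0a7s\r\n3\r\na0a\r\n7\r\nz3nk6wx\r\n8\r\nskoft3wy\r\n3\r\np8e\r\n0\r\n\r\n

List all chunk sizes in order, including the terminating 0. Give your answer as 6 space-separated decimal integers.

Answer: 8 3 7 8 3 0

Derivation:
Chunk 1: stream[0..1]='8' size=0x8=8, data at stream[3..11]='pkcz0a7s' -> body[0..8], body so far='pkcz0a7s'
Chunk 2: stream[13..14]='3' size=0x3=3, data at stream[16..19]='a0a' -> body[8..11], body so far='pkcz0a7sa0a'
Chunk 3: stream[21..22]='7' size=0x7=7, data at stream[24..31]='z3nk6wx' -> body[11..18], body so far='pkcz0a7sa0az3nk6wx'
Chunk 4: stream[33..34]='8' size=0x8=8, data at stream[36..44]='skoft3wy' -> body[18..26], body so far='pkcz0a7sa0az3nk6wxskoft3wy'
Chunk 5: stream[46..47]='3' size=0x3=3, data at stream[49..52]='p8e' -> body[26..29], body so far='pkcz0a7sa0az3nk6wxskoft3wyp8e'
Chunk 6: stream[54..55]='0' size=0 (terminator). Final body='pkcz0a7sa0az3nk6wxskoft3wyp8e' (29 bytes)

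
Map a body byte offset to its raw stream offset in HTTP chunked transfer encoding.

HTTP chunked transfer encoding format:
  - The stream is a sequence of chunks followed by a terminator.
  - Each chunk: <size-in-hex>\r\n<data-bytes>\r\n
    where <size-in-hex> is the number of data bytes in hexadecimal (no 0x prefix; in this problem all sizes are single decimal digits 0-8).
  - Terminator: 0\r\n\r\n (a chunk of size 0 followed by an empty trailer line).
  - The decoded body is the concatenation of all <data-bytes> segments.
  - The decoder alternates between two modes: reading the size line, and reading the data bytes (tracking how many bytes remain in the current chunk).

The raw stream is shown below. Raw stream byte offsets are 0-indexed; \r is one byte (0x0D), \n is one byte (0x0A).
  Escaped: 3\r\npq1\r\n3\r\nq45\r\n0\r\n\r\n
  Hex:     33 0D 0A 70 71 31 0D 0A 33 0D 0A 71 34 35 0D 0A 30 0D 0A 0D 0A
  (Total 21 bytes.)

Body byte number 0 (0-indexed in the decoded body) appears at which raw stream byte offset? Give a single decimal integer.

Answer: 3

Derivation:
Chunk 1: stream[0..1]='3' size=0x3=3, data at stream[3..6]='pq1' -> body[0..3], body so far='pq1'
Chunk 2: stream[8..9]='3' size=0x3=3, data at stream[11..14]='q45' -> body[3..6], body so far='pq1q45'
Chunk 3: stream[16..17]='0' size=0 (terminator). Final body='pq1q45' (6 bytes)
Body byte 0 at stream offset 3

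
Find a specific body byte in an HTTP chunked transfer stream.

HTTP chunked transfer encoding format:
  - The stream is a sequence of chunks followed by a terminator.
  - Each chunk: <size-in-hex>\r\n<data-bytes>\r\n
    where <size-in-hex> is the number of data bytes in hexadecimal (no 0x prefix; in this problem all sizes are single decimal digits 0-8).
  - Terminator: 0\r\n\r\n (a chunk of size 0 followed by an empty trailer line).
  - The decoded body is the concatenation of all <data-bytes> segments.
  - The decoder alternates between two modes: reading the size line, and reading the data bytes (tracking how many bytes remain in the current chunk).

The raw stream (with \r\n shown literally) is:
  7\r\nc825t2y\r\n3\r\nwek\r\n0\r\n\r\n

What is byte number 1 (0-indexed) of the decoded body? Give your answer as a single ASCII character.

Chunk 1: stream[0..1]='7' size=0x7=7, data at stream[3..10]='c825t2y' -> body[0..7], body so far='c825t2y'
Chunk 2: stream[12..13]='3' size=0x3=3, data at stream[15..18]='wek' -> body[7..10], body so far='c825t2ywek'
Chunk 3: stream[20..21]='0' size=0 (terminator). Final body='c825t2ywek' (10 bytes)
Body byte 1 = '8'

Answer: 8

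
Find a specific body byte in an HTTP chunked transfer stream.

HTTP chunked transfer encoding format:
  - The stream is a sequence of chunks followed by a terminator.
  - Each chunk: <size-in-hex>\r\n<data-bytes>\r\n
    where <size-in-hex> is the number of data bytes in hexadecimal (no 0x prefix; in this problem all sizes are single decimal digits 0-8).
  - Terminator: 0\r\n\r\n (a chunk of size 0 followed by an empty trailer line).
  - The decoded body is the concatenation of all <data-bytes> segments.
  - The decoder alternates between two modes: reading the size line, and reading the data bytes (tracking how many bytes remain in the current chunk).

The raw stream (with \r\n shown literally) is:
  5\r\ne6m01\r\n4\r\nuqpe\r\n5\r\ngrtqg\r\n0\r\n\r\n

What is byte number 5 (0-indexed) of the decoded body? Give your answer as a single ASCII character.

Chunk 1: stream[0..1]='5' size=0x5=5, data at stream[3..8]='e6m01' -> body[0..5], body so far='e6m01'
Chunk 2: stream[10..11]='4' size=0x4=4, data at stream[13..17]='uqpe' -> body[5..9], body so far='e6m01uqpe'
Chunk 3: stream[19..20]='5' size=0x5=5, data at stream[22..27]='grtqg' -> body[9..14], body so far='e6m01uqpegrtqg'
Chunk 4: stream[29..30]='0' size=0 (terminator). Final body='e6m01uqpegrtqg' (14 bytes)
Body byte 5 = 'u'

Answer: u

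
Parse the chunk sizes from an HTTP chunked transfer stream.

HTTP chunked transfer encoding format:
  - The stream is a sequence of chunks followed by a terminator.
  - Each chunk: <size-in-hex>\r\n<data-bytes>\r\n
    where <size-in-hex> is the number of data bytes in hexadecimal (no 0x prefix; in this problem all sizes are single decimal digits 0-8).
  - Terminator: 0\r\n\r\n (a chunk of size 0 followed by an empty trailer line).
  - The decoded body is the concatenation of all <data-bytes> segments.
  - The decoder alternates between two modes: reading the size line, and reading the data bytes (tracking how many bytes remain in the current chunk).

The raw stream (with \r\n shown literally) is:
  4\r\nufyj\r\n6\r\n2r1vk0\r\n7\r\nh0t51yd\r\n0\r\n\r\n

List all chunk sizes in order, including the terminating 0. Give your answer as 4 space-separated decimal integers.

Answer: 4 6 7 0

Derivation:
Chunk 1: stream[0..1]='4' size=0x4=4, data at stream[3..7]='ufyj' -> body[0..4], body so far='ufyj'
Chunk 2: stream[9..10]='6' size=0x6=6, data at stream[12..18]='2r1vk0' -> body[4..10], body so far='ufyj2r1vk0'
Chunk 3: stream[20..21]='7' size=0x7=7, data at stream[23..30]='h0t51yd' -> body[10..17], body so far='ufyj2r1vk0h0t51yd'
Chunk 4: stream[32..33]='0' size=0 (terminator). Final body='ufyj2r1vk0h0t51yd' (17 bytes)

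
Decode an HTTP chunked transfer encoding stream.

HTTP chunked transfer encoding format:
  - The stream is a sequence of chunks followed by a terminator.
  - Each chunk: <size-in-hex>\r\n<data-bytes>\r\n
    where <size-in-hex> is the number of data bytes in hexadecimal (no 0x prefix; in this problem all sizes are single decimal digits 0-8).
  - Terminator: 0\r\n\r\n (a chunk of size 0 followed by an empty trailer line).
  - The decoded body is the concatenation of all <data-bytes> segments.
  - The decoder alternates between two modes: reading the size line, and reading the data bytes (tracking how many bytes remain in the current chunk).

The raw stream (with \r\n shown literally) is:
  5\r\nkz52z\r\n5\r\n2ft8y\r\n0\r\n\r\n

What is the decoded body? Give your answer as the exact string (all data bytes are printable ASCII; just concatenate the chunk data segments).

Answer: kz52z2ft8y

Derivation:
Chunk 1: stream[0..1]='5' size=0x5=5, data at stream[3..8]='kz52z' -> body[0..5], body so far='kz52z'
Chunk 2: stream[10..11]='5' size=0x5=5, data at stream[13..18]='2ft8y' -> body[5..10], body so far='kz52z2ft8y'
Chunk 3: stream[20..21]='0' size=0 (terminator). Final body='kz52z2ft8y' (10 bytes)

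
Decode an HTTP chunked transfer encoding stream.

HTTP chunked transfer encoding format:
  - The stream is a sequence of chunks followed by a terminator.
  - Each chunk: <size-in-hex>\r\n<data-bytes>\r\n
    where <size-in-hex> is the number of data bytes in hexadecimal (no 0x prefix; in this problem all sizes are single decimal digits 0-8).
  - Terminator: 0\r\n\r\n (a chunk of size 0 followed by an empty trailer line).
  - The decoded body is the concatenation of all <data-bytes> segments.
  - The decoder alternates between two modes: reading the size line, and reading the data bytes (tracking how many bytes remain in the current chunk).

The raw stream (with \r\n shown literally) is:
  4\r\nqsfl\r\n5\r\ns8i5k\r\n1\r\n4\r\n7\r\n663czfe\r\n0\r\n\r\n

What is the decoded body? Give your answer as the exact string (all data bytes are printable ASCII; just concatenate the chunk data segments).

Chunk 1: stream[0..1]='4' size=0x4=4, data at stream[3..7]='qsfl' -> body[0..4], body so far='qsfl'
Chunk 2: stream[9..10]='5' size=0x5=5, data at stream[12..17]='s8i5k' -> body[4..9], body so far='qsfls8i5k'
Chunk 3: stream[19..20]='1' size=0x1=1, data at stream[22..23]='4' -> body[9..10], body so far='qsfls8i5k4'
Chunk 4: stream[25..26]='7' size=0x7=7, data at stream[28..35]='663czfe' -> body[10..17], body so far='qsfls8i5k4663czfe'
Chunk 5: stream[37..38]='0' size=0 (terminator). Final body='qsfls8i5k4663czfe' (17 bytes)

Answer: qsfls8i5k4663czfe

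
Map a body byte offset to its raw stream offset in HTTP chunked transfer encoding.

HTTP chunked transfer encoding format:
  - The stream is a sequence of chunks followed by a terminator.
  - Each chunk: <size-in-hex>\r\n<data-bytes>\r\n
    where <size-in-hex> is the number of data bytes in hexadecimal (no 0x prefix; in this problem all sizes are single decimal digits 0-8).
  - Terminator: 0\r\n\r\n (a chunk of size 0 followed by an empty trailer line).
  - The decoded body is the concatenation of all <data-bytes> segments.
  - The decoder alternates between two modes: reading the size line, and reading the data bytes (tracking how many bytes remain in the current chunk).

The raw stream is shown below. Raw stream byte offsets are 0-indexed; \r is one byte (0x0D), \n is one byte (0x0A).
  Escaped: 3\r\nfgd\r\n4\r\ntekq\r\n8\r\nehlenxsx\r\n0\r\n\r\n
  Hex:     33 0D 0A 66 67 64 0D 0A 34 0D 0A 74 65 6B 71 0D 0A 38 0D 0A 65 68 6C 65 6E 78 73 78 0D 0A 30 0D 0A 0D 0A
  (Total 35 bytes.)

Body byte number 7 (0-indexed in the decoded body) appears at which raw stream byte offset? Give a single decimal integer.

Chunk 1: stream[0..1]='3' size=0x3=3, data at stream[3..6]='fgd' -> body[0..3], body so far='fgd'
Chunk 2: stream[8..9]='4' size=0x4=4, data at stream[11..15]='tekq' -> body[3..7], body so far='fgdtekq'
Chunk 3: stream[17..18]='8' size=0x8=8, data at stream[20..28]='ehlenxsx' -> body[7..15], body so far='fgdtekqehlenxsx'
Chunk 4: stream[30..31]='0' size=0 (terminator). Final body='fgdtekqehlenxsx' (15 bytes)
Body byte 7 at stream offset 20

Answer: 20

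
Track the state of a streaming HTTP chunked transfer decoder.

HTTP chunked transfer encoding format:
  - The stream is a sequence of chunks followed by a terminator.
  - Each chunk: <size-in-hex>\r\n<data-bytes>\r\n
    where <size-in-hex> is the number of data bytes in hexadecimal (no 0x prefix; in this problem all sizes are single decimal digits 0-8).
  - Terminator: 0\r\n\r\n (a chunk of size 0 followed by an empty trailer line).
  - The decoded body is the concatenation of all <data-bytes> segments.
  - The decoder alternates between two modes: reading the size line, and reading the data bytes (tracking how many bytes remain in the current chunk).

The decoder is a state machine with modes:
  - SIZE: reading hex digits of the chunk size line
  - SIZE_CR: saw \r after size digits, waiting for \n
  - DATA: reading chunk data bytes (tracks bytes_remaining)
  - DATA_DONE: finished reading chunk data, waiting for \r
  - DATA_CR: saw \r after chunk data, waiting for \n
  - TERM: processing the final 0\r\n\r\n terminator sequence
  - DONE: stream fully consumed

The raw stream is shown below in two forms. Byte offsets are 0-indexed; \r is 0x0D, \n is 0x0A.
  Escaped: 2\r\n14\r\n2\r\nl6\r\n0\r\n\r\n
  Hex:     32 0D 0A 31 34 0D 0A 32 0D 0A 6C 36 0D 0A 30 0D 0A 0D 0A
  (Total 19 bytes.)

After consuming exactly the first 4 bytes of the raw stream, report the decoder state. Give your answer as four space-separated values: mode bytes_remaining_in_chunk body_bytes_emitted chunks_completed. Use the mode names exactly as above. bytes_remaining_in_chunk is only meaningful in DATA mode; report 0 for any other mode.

Answer: DATA 1 1 0

Derivation:
Byte 0 = '2': mode=SIZE remaining=0 emitted=0 chunks_done=0
Byte 1 = 0x0D: mode=SIZE_CR remaining=0 emitted=0 chunks_done=0
Byte 2 = 0x0A: mode=DATA remaining=2 emitted=0 chunks_done=0
Byte 3 = '1': mode=DATA remaining=1 emitted=1 chunks_done=0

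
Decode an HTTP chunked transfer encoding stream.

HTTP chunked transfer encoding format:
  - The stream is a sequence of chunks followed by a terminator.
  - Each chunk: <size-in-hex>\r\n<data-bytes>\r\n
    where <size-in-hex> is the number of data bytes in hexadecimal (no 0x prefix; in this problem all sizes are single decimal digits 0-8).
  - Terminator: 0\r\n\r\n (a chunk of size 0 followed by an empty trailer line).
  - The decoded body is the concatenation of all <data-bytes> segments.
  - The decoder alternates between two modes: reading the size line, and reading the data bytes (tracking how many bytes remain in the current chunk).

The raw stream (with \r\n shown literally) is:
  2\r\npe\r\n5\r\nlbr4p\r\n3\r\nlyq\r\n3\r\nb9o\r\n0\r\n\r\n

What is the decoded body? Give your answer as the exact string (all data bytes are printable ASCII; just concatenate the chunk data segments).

Answer: pelbr4plyqb9o

Derivation:
Chunk 1: stream[0..1]='2' size=0x2=2, data at stream[3..5]='pe' -> body[0..2], body so far='pe'
Chunk 2: stream[7..8]='5' size=0x5=5, data at stream[10..15]='lbr4p' -> body[2..7], body so far='pelbr4p'
Chunk 3: stream[17..18]='3' size=0x3=3, data at stream[20..23]='lyq' -> body[7..10], body so far='pelbr4plyq'
Chunk 4: stream[25..26]='3' size=0x3=3, data at stream[28..31]='b9o' -> body[10..13], body so far='pelbr4plyqb9o'
Chunk 5: stream[33..34]='0' size=0 (terminator). Final body='pelbr4plyqb9o' (13 bytes)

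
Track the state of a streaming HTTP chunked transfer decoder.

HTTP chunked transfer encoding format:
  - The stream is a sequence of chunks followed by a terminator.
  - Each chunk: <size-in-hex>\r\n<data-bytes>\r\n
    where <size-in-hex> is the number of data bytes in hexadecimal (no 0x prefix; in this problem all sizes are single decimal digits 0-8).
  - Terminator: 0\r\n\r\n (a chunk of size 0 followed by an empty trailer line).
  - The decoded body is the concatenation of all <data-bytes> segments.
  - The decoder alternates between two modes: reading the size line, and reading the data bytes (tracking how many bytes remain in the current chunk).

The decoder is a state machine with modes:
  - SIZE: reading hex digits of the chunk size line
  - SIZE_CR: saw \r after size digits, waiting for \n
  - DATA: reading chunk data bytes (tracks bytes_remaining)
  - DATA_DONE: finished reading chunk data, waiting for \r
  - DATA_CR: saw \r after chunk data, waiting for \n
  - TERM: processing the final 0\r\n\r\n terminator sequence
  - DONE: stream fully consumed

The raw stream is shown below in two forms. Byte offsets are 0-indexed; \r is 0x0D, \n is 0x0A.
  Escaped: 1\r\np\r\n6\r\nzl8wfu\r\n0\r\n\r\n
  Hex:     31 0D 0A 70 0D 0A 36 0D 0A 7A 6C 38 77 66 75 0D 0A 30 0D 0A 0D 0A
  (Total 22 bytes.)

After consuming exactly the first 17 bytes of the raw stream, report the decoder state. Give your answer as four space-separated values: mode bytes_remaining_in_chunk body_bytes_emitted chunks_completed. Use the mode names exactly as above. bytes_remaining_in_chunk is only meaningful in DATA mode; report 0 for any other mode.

Answer: SIZE 0 7 2

Derivation:
Byte 0 = '1': mode=SIZE remaining=0 emitted=0 chunks_done=0
Byte 1 = 0x0D: mode=SIZE_CR remaining=0 emitted=0 chunks_done=0
Byte 2 = 0x0A: mode=DATA remaining=1 emitted=0 chunks_done=0
Byte 3 = 'p': mode=DATA_DONE remaining=0 emitted=1 chunks_done=0
Byte 4 = 0x0D: mode=DATA_CR remaining=0 emitted=1 chunks_done=0
Byte 5 = 0x0A: mode=SIZE remaining=0 emitted=1 chunks_done=1
Byte 6 = '6': mode=SIZE remaining=0 emitted=1 chunks_done=1
Byte 7 = 0x0D: mode=SIZE_CR remaining=0 emitted=1 chunks_done=1
Byte 8 = 0x0A: mode=DATA remaining=6 emitted=1 chunks_done=1
Byte 9 = 'z': mode=DATA remaining=5 emitted=2 chunks_done=1
Byte 10 = 'l': mode=DATA remaining=4 emitted=3 chunks_done=1
Byte 11 = '8': mode=DATA remaining=3 emitted=4 chunks_done=1
Byte 12 = 'w': mode=DATA remaining=2 emitted=5 chunks_done=1
Byte 13 = 'f': mode=DATA remaining=1 emitted=6 chunks_done=1
Byte 14 = 'u': mode=DATA_DONE remaining=0 emitted=7 chunks_done=1
Byte 15 = 0x0D: mode=DATA_CR remaining=0 emitted=7 chunks_done=1
Byte 16 = 0x0A: mode=SIZE remaining=0 emitted=7 chunks_done=2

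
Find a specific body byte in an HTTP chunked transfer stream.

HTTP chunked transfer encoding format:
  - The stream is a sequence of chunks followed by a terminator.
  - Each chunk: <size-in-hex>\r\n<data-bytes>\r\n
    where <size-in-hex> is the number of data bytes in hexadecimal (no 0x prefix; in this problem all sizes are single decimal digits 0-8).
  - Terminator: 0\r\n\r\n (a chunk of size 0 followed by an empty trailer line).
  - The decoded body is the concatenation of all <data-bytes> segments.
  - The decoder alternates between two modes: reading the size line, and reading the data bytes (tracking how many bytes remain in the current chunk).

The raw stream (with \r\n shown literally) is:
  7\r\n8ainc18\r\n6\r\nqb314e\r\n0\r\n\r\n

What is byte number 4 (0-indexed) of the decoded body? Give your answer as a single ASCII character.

Chunk 1: stream[0..1]='7' size=0x7=7, data at stream[3..10]='8ainc18' -> body[0..7], body so far='8ainc18'
Chunk 2: stream[12..13]='6' size=0x6=6, data at stream[15..21]='qb314e' -> body[7..13], body so far='8ainc18qb314e'
Chunk 3: stream[23..24]='0' size=0 (terminator). Final body='8ainc18qb314e' (13 bytes)
Body byte 4 = 'c'

Answer: c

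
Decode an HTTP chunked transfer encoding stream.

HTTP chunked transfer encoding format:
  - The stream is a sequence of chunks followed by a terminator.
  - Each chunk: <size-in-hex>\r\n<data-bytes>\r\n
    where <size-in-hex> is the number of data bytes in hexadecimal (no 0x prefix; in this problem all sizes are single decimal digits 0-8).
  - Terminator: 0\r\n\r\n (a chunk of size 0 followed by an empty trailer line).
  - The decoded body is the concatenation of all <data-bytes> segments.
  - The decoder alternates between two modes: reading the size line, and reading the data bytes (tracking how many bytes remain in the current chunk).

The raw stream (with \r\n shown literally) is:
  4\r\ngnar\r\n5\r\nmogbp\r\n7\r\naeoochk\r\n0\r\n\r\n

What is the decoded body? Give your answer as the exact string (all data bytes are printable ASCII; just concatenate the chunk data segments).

Chunk 1: stream[0..1]='4' size=0x4=4, data at stream[3..7]='gnar' -> body[0..4], body so far='gnar'
Chunk 2: stream[9..10]='5' size=0x5=5, data at stream[12..17]='mogbp' -> body[4..9], body so far='gnarmogbp'
Chunk 3: stream[19..20]='7' size=0x7=7, data at stream[22..29]='aeoochk' -> body[9..16], body so far='gnarmogbpaeoochk'
Chunk 4: stream[31..32]='0' size=0 (terminator). Final body='gnarmogbpaeoochk' (16 bytes)

Answer: gnarmogbpaeoochk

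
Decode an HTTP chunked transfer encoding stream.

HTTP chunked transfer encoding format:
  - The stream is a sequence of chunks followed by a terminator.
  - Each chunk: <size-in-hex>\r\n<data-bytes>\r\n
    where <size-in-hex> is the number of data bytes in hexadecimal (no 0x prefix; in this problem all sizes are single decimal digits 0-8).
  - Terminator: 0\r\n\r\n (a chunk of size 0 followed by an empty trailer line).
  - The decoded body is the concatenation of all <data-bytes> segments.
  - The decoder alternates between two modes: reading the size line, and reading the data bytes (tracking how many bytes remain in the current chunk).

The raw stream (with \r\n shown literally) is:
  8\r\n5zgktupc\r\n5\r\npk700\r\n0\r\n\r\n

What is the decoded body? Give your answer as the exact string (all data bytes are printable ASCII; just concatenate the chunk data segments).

Chunk 1: stream[0..1]='8' size=0x8=8, data at stream[3..11]='5zgktupc' -> body[0..8], body so far='5zgktupc'
Chunk 2: stream[13..14]='5' size=0x5=5, data at stream[16..21]='pk700' -> body[8..13], body so far='5zgktupcpk700'
Chunk 3: stream[23..24]='0' size=0 (terminator). Final body='5zgktupcpk700' (13 bytes)

Answer: 5zgktupcpk700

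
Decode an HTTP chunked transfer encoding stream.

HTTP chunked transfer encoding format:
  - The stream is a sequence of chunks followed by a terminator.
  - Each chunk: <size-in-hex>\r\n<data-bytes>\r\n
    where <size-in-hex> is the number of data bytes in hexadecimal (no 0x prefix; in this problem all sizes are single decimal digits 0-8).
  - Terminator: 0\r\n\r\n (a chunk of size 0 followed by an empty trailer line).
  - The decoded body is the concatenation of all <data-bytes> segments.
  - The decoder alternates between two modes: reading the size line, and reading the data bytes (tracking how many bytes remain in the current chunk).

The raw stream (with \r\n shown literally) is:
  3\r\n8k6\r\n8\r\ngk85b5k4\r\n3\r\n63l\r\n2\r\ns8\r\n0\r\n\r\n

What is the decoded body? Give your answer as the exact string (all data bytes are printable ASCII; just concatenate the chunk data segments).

Chunk 1: stream[0..1]='3' size=0x3=3, data at stream[3..6]='8k6' -> body[0..3], body so far='8k6'
Chunk 2: stream[8..9]='8' size=0x8=8, data at stream[11..19]='gk85b5k4' -> body[3..11], body so far='8k6gk85b5k4'
Chunk 3: stream[21..22]='3' size=0x3=3, data at stream[24..27]='63l' -> body[11..14], body so far='8k6gk85b5k463l'
Chunk 4: stream[29..30]='2' size=0x2=2, data at stream[32..34]='s8' -> body[14..16], body so far='8k6gk85b5k463ls8'
Chunk 5: stream[36..37]='0' size=0 (terminator). Final body='8k6gk85b5k463ls8' (16 bytes)

Answer: 8k6gk85b5k463ls8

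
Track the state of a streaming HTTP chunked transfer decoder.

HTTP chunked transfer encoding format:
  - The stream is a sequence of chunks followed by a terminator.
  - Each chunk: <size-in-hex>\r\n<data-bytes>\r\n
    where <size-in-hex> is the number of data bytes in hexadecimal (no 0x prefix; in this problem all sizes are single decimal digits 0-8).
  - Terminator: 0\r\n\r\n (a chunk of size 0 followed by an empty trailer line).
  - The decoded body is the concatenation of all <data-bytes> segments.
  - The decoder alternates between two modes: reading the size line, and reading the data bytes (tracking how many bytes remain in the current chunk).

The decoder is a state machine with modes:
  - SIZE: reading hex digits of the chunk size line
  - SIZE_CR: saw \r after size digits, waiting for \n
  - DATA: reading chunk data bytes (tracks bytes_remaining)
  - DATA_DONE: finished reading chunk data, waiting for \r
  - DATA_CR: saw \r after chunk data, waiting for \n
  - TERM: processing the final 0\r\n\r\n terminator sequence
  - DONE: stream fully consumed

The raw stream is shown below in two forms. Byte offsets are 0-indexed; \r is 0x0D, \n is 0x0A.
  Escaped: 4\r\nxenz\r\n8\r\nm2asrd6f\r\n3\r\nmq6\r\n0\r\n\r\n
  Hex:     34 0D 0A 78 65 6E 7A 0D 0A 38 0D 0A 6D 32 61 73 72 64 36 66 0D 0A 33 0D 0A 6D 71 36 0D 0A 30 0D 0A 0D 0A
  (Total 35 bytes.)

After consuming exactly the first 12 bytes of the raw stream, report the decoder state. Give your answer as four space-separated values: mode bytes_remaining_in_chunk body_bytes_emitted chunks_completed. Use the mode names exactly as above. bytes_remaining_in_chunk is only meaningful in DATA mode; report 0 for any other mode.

Byte 0 = '4': mode=SIZE remaining=0 emitted=0 chunks_done=0
Byte 1 = 0x0D: mode=SIZE_CR remaining=0 emitted=0 chunks_done=0
Byte 2 = 0x0A: mode=DATA remaining=4 emitted=0 chunks_done=0
Byte 3 = 'x': mode=DATA remaining=3 emitted=1 chunks_done=0
Byte 4 = 'e': mode=DATA remaining=2 emitted=2 chunks_done=0
Byte 5 = 'n': mode=DATA remaining=1 emitted=3 chunks_done=0
Byte 6 = 'z': mode=DATA_DONE remaining=0 emitted=4 chunks_done=0
Byte 7 = 0x0D: mode=DATA_CR remaining=0 emitted=4 chunks_done=0
Byte 8 = 0x0A: mode=SIZE remaining=0 emitted=4 chunks_done=1
Byte 9 = '8': mode=SIZE remaining=0 emitted=4 chunks_done=1
Byte 10 = 0x0D: mode=SIZE_CR remaining=0 emitted=4 chunks_done=1
Byte 11 = 0x0A: mode=DATA remaining=8 emitted=4 chunks_done=1

Answer: DATA 8 4 1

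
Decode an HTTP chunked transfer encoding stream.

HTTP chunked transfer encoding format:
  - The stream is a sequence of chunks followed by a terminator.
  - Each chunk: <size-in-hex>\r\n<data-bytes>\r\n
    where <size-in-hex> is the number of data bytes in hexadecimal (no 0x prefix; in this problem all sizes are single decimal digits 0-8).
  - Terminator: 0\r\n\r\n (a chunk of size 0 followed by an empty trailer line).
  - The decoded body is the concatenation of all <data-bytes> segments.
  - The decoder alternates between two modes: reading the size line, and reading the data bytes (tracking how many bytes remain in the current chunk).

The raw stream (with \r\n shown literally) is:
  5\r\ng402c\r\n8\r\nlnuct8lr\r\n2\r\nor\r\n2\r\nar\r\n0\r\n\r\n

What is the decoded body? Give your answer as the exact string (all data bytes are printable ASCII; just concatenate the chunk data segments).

Answer: g402clnuct8lrorar

Derivation:
Chunk 1: stream[0..1]='5' size=0x5=5, data at stream[3..8]='g402c' -> body[0..5], body so far='g402c'
Chunk 2: stream[10..11]='8' size=0x8=8, data at stream[13..21]='lnuct8lr' -> body[5..13], body so far='g402clnuct8lr'
Chunk 3: stream[23..24]='2' size=0x2=2, data at stream[26..28]='or' -> body[13..15], body so far='g402clnuct8lror'
Chunk 4: stream[30..31]='2' size=0x2=2, data at stream[33..35]='ar' -> body[15..17], body so far='g402clnuct8lrorar'
Chunk 5: stream[37..38]='0' size=0 (terminator). Final body='g402clnuct8lrorar' (17 bytes)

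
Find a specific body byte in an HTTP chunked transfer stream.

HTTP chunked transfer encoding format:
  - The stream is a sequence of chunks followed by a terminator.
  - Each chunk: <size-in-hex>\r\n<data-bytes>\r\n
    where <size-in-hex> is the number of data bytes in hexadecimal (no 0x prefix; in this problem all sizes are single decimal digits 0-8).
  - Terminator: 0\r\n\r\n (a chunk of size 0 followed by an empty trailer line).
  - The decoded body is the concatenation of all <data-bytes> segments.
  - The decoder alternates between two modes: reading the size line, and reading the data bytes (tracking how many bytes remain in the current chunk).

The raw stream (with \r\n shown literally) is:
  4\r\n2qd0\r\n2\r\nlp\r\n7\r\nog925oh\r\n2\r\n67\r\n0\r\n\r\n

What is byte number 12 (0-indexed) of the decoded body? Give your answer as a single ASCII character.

Answer: h

Derivation:
Chunk 1: stream[0..1]='4' size=0x4=4, data at stream[3..7]='2qd0' -> body[0..4], body so far='2qd0'
Chunk 2: stream[9..10]='2' size=0x2=2, data at stream[12..14]='lp' -> body[4..6], body so far='2qd0lp'
Chunk 3: stream[16..17]='7' size=0x7=7, data at stream[19..26]='og925oh' -> body[6..13], body so far='2qd0lpog925oh'
Chunk 4: stream[28..29]='2' size=0x2=2, data at stream[31..33]='67' -> body[13..15], body so far='2qd0lpog925oh67'
Chunk 5: stream[35..36]='0' size=0 (terminator). Final body='2qd0lpog925oh67' (15 bytes)
Body byte 12 = 'h'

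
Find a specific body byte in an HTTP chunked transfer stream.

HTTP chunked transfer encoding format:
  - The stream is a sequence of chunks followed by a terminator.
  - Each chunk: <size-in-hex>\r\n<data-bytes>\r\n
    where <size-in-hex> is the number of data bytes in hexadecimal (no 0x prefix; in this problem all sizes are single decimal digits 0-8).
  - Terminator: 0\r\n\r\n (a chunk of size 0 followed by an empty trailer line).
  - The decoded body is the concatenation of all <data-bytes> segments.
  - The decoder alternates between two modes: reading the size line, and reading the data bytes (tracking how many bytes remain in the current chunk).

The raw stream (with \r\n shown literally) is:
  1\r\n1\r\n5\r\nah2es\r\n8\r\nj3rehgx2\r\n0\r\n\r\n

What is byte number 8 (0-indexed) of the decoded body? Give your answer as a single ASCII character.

Chunk 1: stream[0..1]='1' size=0x1=1, data at stream[3..4]='1' -> body[0..1], body so far='1'
Chunk 2: stream[6..7]='5' size=0x5=5, data at stream[9..14]='ah2es' -> body[1..6], body so far='1ah2es'
Chunk 3: stream[16..17]='8' size=0x8=8, data at stream[19..27]='j3rehgx2' -> body[6..14], body so far='1ah2esj3rehgx2'
Chunk 4: stream[29..30]='0' size=0 (terminator). Final body='1ah2esj3rehgx2' (14 bytes)
Body byte 8 = 'r'

Answer: r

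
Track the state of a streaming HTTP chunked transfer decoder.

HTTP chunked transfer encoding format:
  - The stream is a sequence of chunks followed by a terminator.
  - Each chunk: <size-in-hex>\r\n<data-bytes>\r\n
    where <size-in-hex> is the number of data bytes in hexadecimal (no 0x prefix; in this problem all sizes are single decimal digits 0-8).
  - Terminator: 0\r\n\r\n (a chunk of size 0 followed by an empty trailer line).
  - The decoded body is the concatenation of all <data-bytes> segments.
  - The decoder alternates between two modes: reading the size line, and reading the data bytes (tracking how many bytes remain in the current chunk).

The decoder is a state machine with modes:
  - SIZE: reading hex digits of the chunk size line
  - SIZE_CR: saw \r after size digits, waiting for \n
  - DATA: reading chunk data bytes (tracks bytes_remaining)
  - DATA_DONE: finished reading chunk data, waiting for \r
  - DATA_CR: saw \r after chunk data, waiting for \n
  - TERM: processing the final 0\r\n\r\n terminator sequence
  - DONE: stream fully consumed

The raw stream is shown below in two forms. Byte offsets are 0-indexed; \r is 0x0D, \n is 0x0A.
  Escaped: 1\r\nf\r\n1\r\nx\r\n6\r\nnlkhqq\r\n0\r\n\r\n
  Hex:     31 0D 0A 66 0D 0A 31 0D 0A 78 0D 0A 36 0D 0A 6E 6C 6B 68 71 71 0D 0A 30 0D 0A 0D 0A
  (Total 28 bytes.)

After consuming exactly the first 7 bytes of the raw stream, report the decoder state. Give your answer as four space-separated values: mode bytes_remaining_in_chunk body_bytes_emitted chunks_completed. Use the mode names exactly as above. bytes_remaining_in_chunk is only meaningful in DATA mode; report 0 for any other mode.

Answer: SIZE 0 1 1

Derivation:
Byte 0 = '1': mode=SIZE remaining=0 emitted=0 chunks_done=0
Byte 1 = 0x0D: mode=SIZE_CR remaining=0 emitted=0 chunks_done=0
Byte 2 = 0x0A: mode=DATA remaining=1 emitted=0 chunks_done=0
Byte 3 = 'f': mode=DATA_DONE remaining=0 emitted=1 chunks_done=0
Byte 4 = 0x0D: mode=DATA_CR remaining=0 emitted=1 chunks_done=0
Byte 5 = 0x0A: mode=SIZE remaining=0 emitted=1 chunks_done=1
Byte 6 = '1': mode=SIZE remaining=0 emitted=1 chunks_done=1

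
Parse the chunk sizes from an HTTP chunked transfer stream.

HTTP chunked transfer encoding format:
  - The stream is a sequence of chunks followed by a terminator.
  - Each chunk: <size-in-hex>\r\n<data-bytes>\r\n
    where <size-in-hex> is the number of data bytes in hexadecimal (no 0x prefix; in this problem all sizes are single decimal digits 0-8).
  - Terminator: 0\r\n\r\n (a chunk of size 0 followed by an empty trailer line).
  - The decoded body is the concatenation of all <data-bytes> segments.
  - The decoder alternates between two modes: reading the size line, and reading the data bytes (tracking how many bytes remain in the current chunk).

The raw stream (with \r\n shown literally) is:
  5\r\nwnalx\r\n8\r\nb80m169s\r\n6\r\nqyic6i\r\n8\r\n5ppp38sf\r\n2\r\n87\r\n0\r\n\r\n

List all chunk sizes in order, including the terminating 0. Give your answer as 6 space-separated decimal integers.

Chunk 1: stream[0..1]='5' size=0x5=5, data at stream[3..8]='wnalx' -> body[0..5], body so far='wnalx'
Chunk 2: stream[10..11]='8' size=0x8=8, data at stream[13..21]='b80m169s' -> body[5..13], body so far='wnalxb80m169s'
Chunk 3: stream[23..24]='6' size=0x6=6, data at stream[26..32]='qyic6i' -> body[13..19], body so far='wnalxb80m169sqyic6i'
Chunk 4: stream[34..35]='8' size=0x8=8, data at stream[37..45]='5ppp38sf' -> body[19..27], body so far='wnalxb80m169sqyic6i5ppp38sf'
Chunk 5: stream[47..48]='2' size=0x2=2, data at stream[50..52]='87' -> body[27..29], body so far='wnalxb80m169sqyic6i5ppp38sf87'
Chunk 6: stream[54..55]='0' size=0 (terminator). Final body='wnalxb80m169sqyic6i5ppp38sf87' (29 bytes)

Answer: 5 8 6 8 2 0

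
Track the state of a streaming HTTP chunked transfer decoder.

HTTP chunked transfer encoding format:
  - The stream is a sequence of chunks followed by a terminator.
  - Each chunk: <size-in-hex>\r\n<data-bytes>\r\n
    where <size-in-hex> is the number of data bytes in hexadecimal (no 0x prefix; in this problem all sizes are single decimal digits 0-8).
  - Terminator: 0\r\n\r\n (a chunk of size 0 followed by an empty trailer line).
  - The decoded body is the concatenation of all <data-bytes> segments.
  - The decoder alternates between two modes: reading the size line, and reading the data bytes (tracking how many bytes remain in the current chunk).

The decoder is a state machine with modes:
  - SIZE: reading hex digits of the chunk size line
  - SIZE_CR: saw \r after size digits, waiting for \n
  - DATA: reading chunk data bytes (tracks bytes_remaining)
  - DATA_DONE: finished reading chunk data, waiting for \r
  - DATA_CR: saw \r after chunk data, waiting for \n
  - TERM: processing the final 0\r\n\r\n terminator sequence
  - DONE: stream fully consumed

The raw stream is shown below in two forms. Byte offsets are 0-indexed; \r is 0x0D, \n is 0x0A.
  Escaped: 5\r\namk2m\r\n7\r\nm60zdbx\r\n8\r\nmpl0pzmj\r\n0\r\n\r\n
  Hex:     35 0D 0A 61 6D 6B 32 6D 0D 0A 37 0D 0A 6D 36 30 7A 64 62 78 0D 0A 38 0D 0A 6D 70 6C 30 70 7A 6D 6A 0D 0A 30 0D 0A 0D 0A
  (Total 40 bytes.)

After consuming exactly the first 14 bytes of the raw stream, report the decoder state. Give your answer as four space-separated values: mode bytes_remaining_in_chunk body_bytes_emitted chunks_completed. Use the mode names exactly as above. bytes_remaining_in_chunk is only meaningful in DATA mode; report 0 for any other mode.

Answer: DATA 6 6 1

Derivation:
Byte 0 = '5': mode=SIZE remaining=0 emitted=0 chunks_done=0
Byte 1 = 0x0D: mode=SIZE_CR remaining=0 emitted=0 chunks_done=0
Byte 2 = 0x0A: mode=DATA remaining=5 emitted=0 chunks_done=0
Byte 3 = 'a': mode=DATA remaining=4 emitted=1 chunks_done=0
Byte 4 = 'm': mode=DATA remaining=3 emitted=2 chunks_done=0
Byte 5 = 'k': mode=DATA remaining=2 emitted=3 chunks_done=0
Byte 6 = '2': mode=DATA remaining=1 emitted=4 chunks_done=0
Byte 7 = 'm': mode=DATA_DONE remaining=0 emitted=5 chunks_done=0
Byte 8 = 0x0D: mode=DATA_CR remaining=0 emitted=5 chunks_done=0
Byte 9 = 0x0A: mode=SIZE remaining=0 emitted=5 chunks_done=1
Byte 10 = '7': mode=SIZE remaining=0 emitted=5 chunks_done=1
Byte 11 = 0x0D: mode=SIZE_CR remaining=0 emitted=5 chunks_done=1
Byte 12 = 0x0A: mode=DATA remaining=7 emitted=5 chunks_done=1
Byte 13 = 'm': mode=DATA remaining=6 emitted=6 chunks_done=1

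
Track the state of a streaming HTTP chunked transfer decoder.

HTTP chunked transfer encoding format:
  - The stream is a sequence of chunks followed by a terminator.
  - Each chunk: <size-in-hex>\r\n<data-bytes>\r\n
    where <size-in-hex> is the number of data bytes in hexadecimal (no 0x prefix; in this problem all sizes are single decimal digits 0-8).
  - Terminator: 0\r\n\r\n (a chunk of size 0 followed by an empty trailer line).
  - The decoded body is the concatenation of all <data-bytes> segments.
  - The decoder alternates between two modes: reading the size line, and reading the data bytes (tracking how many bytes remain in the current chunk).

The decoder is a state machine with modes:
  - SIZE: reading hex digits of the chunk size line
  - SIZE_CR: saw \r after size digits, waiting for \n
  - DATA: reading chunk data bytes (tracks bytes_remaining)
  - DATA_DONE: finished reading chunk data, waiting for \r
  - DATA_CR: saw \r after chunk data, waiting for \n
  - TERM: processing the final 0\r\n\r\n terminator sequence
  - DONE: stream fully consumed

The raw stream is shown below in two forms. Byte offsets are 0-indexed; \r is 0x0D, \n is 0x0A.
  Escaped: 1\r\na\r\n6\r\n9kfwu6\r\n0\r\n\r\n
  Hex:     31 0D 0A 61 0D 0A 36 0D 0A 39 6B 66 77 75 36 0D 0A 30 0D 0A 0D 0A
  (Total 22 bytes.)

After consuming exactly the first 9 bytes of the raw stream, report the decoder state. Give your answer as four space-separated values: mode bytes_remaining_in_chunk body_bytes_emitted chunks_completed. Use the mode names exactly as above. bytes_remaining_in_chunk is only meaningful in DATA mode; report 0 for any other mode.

Answer: DATA 6 1 1

Derivation:
Byte 0 = '1': mode=SIZE remaining=0 emitted=0 chunks_done=0
Byte 1 = 0x0D: mode=SIZE_CR remaining=0 emitted=0 chunks_done=0
Byte 2 = 0x0A: mode=DATA remaining=1 emitted=0 chunks_done=0
Byte 3 = 'a': mode=DATA_DONE remaining=0 emitted=1 chunks_done=0
Byte 4 = 0x0D: mode=DATA_CR remaining=0 emitted=1 chunks_done=0
Byte 5 = 0x0A: mode=SIZE remaining=0 emitted=1 chunks_done=1
Byte 6 = '6': mode=SIZE remaining=0 emitted=1 chunks_done=1
Byte 7 = 0x0D: mode=SIZE_CR remaining=0 emitted=1 chunks_done=1
Byte 8 = 0x0A: mode=DATA remaining=6 emitted=1 chunks_done=1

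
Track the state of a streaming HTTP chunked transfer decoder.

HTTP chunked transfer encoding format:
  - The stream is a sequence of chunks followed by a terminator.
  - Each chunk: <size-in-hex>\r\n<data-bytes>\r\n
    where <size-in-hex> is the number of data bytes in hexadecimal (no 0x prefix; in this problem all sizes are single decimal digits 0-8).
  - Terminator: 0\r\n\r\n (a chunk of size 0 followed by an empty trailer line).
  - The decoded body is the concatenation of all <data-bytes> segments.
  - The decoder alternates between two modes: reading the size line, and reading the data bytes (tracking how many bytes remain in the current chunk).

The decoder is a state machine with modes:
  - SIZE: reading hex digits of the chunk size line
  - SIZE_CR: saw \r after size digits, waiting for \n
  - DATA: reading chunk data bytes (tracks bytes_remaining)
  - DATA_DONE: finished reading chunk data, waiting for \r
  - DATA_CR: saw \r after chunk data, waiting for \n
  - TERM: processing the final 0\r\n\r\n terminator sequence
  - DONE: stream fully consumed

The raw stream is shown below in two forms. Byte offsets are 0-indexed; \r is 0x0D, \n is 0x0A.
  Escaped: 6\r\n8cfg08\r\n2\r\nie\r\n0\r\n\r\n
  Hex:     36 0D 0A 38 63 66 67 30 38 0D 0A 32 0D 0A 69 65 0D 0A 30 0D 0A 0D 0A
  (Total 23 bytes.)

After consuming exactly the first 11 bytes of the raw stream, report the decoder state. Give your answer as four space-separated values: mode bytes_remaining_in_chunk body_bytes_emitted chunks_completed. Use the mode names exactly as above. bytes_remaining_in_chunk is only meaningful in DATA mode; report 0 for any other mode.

Answer: SIZE 0 6 1

Derivation:
Byte 0 = '6': mode=SIZE remaining=0 emitted=0 chunks_done=0
Byte 1 = 0x0D: mode=SIZE_CR remaining=0 emitted=0 chunks_done=0
Byte 2 = 0x0A: mode=DATA remaining=6 emitted=0 chunks_done=0
Byte 3 = '8': mode=DATA remaining=5 emitted=1 chunks_done=0
Byte 4 = 'c': mode=DATA remaining=4 emitted=2 chunks_done=0
Byte 5 = 'f': mode=DATA remaining=3 emitted=3 chunks_done=0
Byte 6 = 'g': mode=DATA remaining=2 emitted=4 chunks_done=0
Byte 7 = '0': mode=DATA remaining=1 emitted=5 chunks_done=0
Byte 8 = '8': mode=DATA_DONE remaining=0 emitted=6 chunks_done=0
Byte 9 = 0x0D: mode=DATA_CR remaining=0 emitted=6 chunks_done=0
Byte 10 = 0x0A: mode=SIZE remaining=0 emitted=6 chunks_done=1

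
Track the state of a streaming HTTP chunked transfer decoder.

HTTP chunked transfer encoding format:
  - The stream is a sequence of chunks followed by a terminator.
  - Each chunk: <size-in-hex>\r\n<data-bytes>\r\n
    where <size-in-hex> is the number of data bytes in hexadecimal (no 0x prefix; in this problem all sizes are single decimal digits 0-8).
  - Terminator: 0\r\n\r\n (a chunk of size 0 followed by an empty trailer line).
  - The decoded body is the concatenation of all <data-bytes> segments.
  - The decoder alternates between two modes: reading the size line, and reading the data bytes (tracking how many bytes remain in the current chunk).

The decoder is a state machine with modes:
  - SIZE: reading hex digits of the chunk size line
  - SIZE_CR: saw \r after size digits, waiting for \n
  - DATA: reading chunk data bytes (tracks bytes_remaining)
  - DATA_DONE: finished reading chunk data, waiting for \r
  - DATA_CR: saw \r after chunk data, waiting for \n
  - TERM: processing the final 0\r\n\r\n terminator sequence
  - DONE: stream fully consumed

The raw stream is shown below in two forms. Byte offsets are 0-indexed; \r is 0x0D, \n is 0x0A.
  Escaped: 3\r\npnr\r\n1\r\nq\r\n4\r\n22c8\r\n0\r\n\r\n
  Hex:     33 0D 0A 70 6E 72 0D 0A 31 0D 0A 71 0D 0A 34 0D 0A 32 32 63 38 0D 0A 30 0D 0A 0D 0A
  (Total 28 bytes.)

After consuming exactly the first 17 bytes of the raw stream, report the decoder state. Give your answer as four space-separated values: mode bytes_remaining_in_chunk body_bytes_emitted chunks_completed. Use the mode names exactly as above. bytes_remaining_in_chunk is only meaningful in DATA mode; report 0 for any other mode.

Byte 0 = '3': mode=SIZE remaining=0 emitted=0 chunks_done=0
Byte 1 = 0x0D: mode=SIZE_CR remaining=0 emitted=0 chunks_done=0
Byte 2 = 0x0A: mode=DATA remaining=3 emitted=0 chunks_done=0
Byte 3 = 'p': mode=DATA remaining=2 emitted=1 chunks_done=0
Byte 4 = 'n': mode=DATA remaining=1 emitted=2 chunks_done=0
Byte 5 = 'r': mode=DATA_DONE remaining=0 emitted=3 chunks_done=0
Byte 6 = 0x0D: mode=DATA_CR remaining=0 emitted=3 chunks_done=0
Byte 7 = 0x0A: mode=SIZE remaining=0 emitted=3 chunks_done=1
Byte 8 = '1': mode=SIZE remaining=0 emitted=3 chunks_done=1
Byte 9 = 0x0D: mode=SIZE_CR remaining=0 emitted=3 chunks_done=1
Byte 10 = 0x0A: mode=DATA remaining=1 emitted=3 chunks_done=1
Byte 11 = 'q': mode=DATA_DONE remaining=0 emitted=4 chunks_done=1
Byte 12 = 0x0D: mode=DATA_CR remaining=0 emitted=4 chunks_done=1
Byte 13 = 0x0A: mode=SIZE remaining=0 emitted=4 chunks_done=2
Byte 14 = '4': mode=SIZE remaining=0 emitted=4 chunks_done=2
Byte 15 = 0x0D: mode=SIZE_CR remaining=0 emitted=4 chunks_done=2
Byte 16 = 0x0A: mode=DATA remaining=4 emitted=4 chunks_done=2

Answer: DATA 4 4 2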